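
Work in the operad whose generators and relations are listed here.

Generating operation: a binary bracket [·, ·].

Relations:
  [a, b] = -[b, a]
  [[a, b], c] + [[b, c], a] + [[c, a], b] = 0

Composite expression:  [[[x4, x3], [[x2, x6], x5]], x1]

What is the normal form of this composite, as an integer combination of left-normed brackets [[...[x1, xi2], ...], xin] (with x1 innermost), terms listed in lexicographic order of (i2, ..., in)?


A multilinear Lie element is pinned by x1-initial words (x1 innermost).
Composite bracket: [[[x4, x3], [[x2, x6], x5]], x1]
Under [a, b] = ab - ba we get 32 signed associative words (2^5 = 32).
Coefficients come from the x1-initial words:
  x1x2x6x5x3x4 appears with sign -1, giving the term -[[[[[x1, x2], x6], x5], x3], x4]
  x1x2x6x5x4x3 appears with sign +1, giving the term +[[[[[x1, x2], x6], x5], x4], x3]
  x1x3x4x2x6x5 appears with sign +1, giving the term +[[[[[x1, x3], x4], x2], x6], x5]
  x1x3x4x5x2x6 appears with sign -1, giving the term -[[[[[x1, x3], x4], x5], x2], x6]
  x1x3x4x5x6x2 appears with sign +1, giving the term +[[[[[x1, x3], x4], x5], x6], x2]
  x1x3x4x6x2x5 appears with sign -1, giving the term -[[[[[x1, x3], x4], x6], x2], x5]
  x1x4x3x2x6x5 appears with sign -1, giving the term -[[[[[x1, x4], x3], x2], x6], x5]
  x1x4x3x5x2x6 appears with sign +1, giving the term +[[[[[x1, x4], x3], x5], x2], x6]
  x1x4x3x5x6x2 appears with sign -1, giving the term -[[[[[x1, x4], x3], x5], x6], x2]
  x1x4x3x6x2x5 appears with sign +1, giving the term +[[[[[x1, x4], x3], x6], x2], x5]
  x1x5x2x6x3x4 appears with sign +1, giving the term +[[[[[x1, x5], x2], x6], x3], x4]
  x1x5x2x6x4x3 appears with sign -1, giving the term -[[[[[x1, x5], x2], x6], x4], x3]
  x1x5x6x2x3x4 appears with sign -1, giving the term -[[[[[x1, x5], x6], x2], x3], x4]
  x1x5x6x2x4x3 appears with sign +1, giving the term +[[[[[x1, x5], x6], x2], x4], x3]
  x1x6x2x5x3x4 appears with sign +1, giving the term +[[[[[x1, x6], x2], x5], x3], x4]
  x1x6x2x5x4x3 appears with sign -1, giving the term -[[[[[x1, x6], x2], x5], x4], x3]

-[[[[[x1, x2], x6], x5], x3], x4] + [[[[[x1, x2], x6], x5], x4], x3] + [[[[[x1, x3], x4], x2], x6], x5] - [[[[[x1, x3], x4], x5], x2], x6] + [[[[[x1, x3], x4], x5], x6], x2] - [[[[[x1, x3], x4], x6], x2], x5] - [[[[[x1, x4], x3], x2], x6], x5] + [[[[[x1, x4], x3], x5], x2], x6] - [[[[[x1, x4], x3], x5], x6], x2] + [[[[[x1, x4], x3], x6], x2], x5] + [[[[[x1, x5], x2], x6], x3], x4] - [[[[[x1, x5], x2], x6], x4], x3] - [[[[[x1, x5], x6], x2], x3], x4] + [[[[[x1, x5], x6], x2], x4], x3] + [[[[[x1, x6], x2], x5], x3], x4] - [[[[[x1, x6], x2], x5], x4], x3]


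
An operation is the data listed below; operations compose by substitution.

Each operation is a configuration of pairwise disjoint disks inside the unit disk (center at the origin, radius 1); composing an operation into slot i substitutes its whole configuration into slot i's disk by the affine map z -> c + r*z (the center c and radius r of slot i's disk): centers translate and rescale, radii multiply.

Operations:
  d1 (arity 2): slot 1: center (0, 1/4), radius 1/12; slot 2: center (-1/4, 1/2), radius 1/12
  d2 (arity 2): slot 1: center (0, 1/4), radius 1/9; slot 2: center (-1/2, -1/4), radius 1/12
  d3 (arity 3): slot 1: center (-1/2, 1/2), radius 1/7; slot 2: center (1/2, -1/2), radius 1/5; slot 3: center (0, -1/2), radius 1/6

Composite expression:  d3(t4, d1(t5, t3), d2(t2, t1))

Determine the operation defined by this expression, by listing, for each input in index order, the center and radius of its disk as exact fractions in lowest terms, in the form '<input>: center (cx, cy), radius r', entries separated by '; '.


t1: center (-1/12, -13/24), radius 1/72; t2: center (0, -11/24), radius 1/54; t3: center (9/20, -2/5), radius 1/60; t4: center (-1/2, 1/2), radius 1/7; t5: center (1/2, -9/20), radius 1/60

Below d3, radii multiply path by path; the t-disk centers shift.
tracing t4 down its 1-map path: center (-1/2, 1/2), radius 1/7
tracing t5 down its 2-map path: center (1/2, -9/20), radius 1/60
tracing t3 down its 2-map path: center (9/20, -2/5), radius 1/60
tracing t2 down its 2-map path: center (0, -11/24), radius 1/54
tracing t1 down its 2-map path: center (-1/12, -13/24), radius 1/72


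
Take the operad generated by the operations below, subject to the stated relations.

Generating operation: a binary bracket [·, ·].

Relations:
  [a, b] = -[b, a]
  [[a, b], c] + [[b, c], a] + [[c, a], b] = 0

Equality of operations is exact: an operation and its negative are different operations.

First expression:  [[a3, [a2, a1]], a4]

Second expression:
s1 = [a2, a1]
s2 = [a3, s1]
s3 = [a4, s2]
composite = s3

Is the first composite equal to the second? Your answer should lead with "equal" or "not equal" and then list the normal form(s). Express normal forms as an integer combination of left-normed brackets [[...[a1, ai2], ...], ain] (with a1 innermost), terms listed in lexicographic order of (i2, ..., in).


not equal: they reduce to [[[a1, a2], a3], a4] and -[[[a1, a2], a3], a4]

The first composite normalizes to [[[a1, a2], a3], a4]
The second composite normalizes to -[[[a1, a2], a3], a4]
Different reductions; not equal.


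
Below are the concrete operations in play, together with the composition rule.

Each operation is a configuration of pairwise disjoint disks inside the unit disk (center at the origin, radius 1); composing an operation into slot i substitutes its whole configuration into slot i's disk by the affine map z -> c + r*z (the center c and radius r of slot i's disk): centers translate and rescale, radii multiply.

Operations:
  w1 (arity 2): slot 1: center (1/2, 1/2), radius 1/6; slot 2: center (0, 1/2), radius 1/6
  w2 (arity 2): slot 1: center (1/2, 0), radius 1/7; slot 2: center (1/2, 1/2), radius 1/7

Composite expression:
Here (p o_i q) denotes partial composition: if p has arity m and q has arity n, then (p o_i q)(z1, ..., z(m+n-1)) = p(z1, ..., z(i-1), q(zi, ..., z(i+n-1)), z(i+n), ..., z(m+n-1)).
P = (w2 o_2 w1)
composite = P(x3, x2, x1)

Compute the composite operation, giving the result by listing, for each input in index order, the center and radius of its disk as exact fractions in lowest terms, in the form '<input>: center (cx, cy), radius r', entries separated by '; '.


x1: center (1/2, 4/7), radius 1/42; x2: center (4/7, 4/7), radius 1/42; x3: center (1/2, 0), radius 1/7

Affine substitution under w2: radii multiply and x-centers shift.
for x3, the 1-step affine chain lands on center (1/2, 0), radius 1/7
for x2, the 2-step affine chain lands on center (4/7, 4/7), radius 1/42
for x1, the 2-step affine chain lands on center (1/2, 4/7), radius 1/42


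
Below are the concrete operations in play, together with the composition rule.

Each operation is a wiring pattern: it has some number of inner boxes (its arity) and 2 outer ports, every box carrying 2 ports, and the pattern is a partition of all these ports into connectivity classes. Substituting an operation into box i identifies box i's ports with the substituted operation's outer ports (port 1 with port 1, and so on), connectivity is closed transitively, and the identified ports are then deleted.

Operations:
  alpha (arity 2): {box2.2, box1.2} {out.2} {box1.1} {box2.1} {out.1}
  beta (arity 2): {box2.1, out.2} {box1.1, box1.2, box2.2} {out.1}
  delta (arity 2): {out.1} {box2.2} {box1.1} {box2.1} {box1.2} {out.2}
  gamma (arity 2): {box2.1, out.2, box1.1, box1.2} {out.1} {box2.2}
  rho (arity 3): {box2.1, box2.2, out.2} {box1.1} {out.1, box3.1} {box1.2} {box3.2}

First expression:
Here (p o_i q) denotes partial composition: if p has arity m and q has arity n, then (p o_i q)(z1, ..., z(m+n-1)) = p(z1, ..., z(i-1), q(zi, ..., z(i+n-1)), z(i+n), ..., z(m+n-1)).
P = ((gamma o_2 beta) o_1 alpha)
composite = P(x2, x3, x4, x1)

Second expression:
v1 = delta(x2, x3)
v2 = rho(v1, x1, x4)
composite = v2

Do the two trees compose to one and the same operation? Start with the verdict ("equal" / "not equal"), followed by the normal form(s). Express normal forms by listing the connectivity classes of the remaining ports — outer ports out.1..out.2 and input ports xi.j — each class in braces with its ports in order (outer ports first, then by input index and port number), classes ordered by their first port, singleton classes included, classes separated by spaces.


The first composite normalizes to {out.1} {out.2} {x1.1} {x1.2, x4.1, x4.2} {x2.1} {x2.2, x3.2} {x3.1}
The second composite normalizes to {out.1, x4.1} {out.2, x1.1, x1.2} {x2.1} {x2.2} {x3.1} {x3.2} {x4.2}
They disagree, so not equal.

not equal; the first gives {out.1} {out.2} {x1.1} {x1.2, x4.1, x4.2} {x2.1} {x2.2, x3.2} {x3.1} and the second {out.1, x4.1} {out.2, x1.1, x1.2} {x2.1} {x2.2} {x3.1} {x3.2} {x4.2}


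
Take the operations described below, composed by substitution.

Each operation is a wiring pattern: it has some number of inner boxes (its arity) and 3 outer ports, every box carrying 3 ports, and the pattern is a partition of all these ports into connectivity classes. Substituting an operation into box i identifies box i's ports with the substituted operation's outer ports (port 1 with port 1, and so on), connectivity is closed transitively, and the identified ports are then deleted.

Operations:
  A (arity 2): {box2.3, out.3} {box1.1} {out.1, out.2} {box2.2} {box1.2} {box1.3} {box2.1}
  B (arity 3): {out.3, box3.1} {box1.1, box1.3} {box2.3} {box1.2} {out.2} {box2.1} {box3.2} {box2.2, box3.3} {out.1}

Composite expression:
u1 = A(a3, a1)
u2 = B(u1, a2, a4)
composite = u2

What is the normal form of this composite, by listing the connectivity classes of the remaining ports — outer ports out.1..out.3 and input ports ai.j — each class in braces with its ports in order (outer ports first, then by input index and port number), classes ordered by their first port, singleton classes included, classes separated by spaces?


{out.1} {out.2} {out.3, a4.1} {a1.1} {a1.2} {a1.3} {a2.1} {a2.2, a4.3} {a2.3} {a3.1} {a3.2} {a3.3} {a4.2}

Treat the ports identified at B as solder joints: merge, then drop.
through A, on inputs (a3, a1): {out.1, out.2} {out.3, a1.3} {a1.1} {a1.2} {a3.1} {a3.2} {a3.3} (out.j = stage outer ports)
through B, on inputs (a3, a1, a2, a4): {out.1} {out.2} {out.3, a4.1} {a1.1} {a1.2} {a1.3} {a2.1} {a2.2, a4.3} {a2.3} {a3.1} {a3.2} {a3.3} {a4.2} (out.j = stage outer ports)


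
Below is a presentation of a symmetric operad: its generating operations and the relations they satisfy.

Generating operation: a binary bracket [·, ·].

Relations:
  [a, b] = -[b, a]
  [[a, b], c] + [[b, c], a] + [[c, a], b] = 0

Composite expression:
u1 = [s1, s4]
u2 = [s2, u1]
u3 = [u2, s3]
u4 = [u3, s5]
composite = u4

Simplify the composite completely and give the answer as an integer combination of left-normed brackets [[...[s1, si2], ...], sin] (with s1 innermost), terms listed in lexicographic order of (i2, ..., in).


-[[[[s1, s4], s2], s3], s5]

Antisymmetry and Jacobi reduce to s1-anchored left-normed brackets.
Composite bracket: [[[s2, [s1, s4]], s3], s5]
The bracket unfolds into 16 signed words via [a, b] = ab - ba (2^4 = 16).
Words beginning with s1 determine it all:
  the word s1s4s2s3s5 carries sign -1 and contributes -[[[[s1, s4], s2], s3], s5]


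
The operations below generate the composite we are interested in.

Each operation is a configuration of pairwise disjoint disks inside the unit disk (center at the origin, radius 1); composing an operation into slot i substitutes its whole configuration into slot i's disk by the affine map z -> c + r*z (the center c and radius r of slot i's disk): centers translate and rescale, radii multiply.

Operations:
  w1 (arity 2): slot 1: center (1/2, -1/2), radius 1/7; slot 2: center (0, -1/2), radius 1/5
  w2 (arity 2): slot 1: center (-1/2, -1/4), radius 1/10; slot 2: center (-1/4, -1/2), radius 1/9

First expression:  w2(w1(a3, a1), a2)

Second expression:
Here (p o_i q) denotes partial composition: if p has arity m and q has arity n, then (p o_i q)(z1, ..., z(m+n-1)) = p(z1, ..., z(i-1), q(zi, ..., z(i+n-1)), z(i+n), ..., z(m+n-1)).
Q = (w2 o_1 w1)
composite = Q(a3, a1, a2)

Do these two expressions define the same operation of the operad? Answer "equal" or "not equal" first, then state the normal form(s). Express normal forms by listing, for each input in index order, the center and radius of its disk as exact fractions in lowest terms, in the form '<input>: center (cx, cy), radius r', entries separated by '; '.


equal: each reduces to a1: center (-1/2, -3/10), radius 1/50; a2: center (-1/4, -1/2), radius 1/9; a3: center (-9/20, -3/10), radius 1/70

The first expression, normalized: a1: center (-1/2, -3/10), radius 1/50; a2: center (-1/4, -1/2), radius 1/9; a3: center (-9/20, -3/10), radius 1/70
The second expression, normalized: a1: center (-1/2, -3/10), radius 1/50; a2: center (-1/4, -1/2), radius 1/9; a3: center (-9/20, -3/10), radius 1/70
Same normal form: equal.


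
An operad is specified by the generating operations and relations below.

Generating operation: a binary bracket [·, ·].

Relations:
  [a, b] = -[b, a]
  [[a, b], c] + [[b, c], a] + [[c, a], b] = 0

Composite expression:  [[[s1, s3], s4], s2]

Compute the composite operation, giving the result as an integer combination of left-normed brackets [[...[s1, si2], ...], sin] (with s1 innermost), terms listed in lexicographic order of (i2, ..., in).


Antisymmetry and Jacobi reduce to s1-anchored left-normed brackets.
Composite bracket: [[[s1, s3], s4], s2]
Each bracket splits as ab - ba, giving 8 signed words (2^3 = 8).
Only words starting with s1 matter:
  s1s3s4s2 (sign +1) contributes +[[[s1, s3], s4], s2]

[[[s1, s3], s4], s2]


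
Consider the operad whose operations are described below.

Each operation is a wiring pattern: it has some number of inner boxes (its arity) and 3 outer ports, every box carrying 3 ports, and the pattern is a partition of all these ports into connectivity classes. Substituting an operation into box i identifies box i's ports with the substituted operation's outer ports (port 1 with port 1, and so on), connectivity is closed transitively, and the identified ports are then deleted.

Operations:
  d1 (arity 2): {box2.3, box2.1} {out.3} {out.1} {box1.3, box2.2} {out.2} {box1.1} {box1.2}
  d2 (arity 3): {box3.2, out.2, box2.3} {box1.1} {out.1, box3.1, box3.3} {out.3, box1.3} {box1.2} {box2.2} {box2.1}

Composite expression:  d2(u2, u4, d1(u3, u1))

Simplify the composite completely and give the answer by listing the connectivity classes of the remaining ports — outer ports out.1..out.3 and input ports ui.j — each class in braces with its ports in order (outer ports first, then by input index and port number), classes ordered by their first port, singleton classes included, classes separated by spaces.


{out.1} {out.2, u4.3} {out.3, u2.3} {u1.1, u1.3} {u1.2, u3.3} {u2.1} {u2.2} {u3.1} {u3.2} {u4.1} {u4.2}

Reachability decides: close wires over d2-identified ports.
after d1, the pattern on (u3, u1) reads {out.1} {out.2} {out.3} {u1.1, u1.3} {u1.2, u3.3} {u3.1} {u3.2} (out.j = its outer ports)
after d2, the pattern on (u2, u4, u3, u1) reads {out.1} {out.2, u4.3} {out.3, u2.3} {u1.1, u1.3} {u1.2, u3.3} {u2.1} {u2.2} {u3.1} {u3.2} {u4.1} {u4.2} (out.j = its outer ports)


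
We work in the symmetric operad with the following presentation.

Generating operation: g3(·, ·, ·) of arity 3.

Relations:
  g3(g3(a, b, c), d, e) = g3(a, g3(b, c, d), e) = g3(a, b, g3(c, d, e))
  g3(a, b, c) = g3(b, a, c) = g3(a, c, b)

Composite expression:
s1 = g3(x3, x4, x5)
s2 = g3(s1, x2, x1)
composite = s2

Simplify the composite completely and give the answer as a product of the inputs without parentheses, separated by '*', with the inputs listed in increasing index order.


x1 * x2 * x3 * x4 * x5

With g3 associative and commutative, the x-input set is all that matters.
g3(x3, x4, x5) spells out as x3 * x4 * x5
g3(g3(x3, x4, x5), x2, x1) spells out as x3 * x4 * x5 * x2 * x1
reordering the factors by index: x1 * x2 * x3 * x4 * x5


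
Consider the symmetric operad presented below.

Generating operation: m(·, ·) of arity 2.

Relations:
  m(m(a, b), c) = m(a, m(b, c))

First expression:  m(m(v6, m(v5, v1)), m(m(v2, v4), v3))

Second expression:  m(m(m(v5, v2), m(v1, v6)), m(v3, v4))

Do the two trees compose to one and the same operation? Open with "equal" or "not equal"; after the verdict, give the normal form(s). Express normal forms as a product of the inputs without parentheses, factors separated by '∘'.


not equal: they reduce to v6 ∘ v5 ∘ v1 ∘ v2 ∘ v4 ∘ v3 and v5 ∘ v2 ∘ v1 ∘ v6 ∘ v3 ∘ v4

In normal form, the first expression is v6 ∘ v5 ∘ v1 ∘ v2 ∘ v4 ∘ v3
In normal form, the second expression is v5 ∘ v2 ∘ v1 ∘ v6 ∘ v3 ∘ v4
They disagree, so not equal.


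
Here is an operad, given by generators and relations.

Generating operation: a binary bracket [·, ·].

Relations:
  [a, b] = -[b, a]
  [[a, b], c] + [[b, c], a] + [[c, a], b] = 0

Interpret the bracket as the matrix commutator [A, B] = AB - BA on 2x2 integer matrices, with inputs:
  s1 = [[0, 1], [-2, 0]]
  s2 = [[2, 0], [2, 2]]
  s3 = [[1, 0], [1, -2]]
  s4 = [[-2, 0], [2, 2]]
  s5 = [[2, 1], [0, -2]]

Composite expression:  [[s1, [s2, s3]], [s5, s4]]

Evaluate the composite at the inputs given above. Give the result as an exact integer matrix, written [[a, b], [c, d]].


[[0, 48], [96, 0]]

[s2, s3] = [[0, 0], [6, 0]]
[s1, [s2, s3]] = [[6, 0], [0, -6]]
[s5, s4] = [[2, 4], [-8, -2]]
[[s1, [s2, s3]], [s5, s4]] = [[0, 48], [96, 0]]


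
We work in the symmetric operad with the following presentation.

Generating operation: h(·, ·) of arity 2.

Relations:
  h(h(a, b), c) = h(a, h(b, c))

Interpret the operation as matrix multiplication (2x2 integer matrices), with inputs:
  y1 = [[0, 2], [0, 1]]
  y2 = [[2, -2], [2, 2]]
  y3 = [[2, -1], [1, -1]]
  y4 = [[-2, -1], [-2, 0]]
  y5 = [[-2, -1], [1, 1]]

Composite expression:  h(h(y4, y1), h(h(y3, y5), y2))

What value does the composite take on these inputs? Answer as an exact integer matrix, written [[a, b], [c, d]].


[[50, -10], [40, -8]]

h(y4, y1) = [[0, -5], [0, -4]]
h(y3, y5) = [[-5, -3], [-3, -2]]
h(h(y3, y5), y2) = [[-16, 4], [-10, 2]]
h(h(y4, y1), h(h(y3, y5), y2)) = [[50, -10], [40, -8]]


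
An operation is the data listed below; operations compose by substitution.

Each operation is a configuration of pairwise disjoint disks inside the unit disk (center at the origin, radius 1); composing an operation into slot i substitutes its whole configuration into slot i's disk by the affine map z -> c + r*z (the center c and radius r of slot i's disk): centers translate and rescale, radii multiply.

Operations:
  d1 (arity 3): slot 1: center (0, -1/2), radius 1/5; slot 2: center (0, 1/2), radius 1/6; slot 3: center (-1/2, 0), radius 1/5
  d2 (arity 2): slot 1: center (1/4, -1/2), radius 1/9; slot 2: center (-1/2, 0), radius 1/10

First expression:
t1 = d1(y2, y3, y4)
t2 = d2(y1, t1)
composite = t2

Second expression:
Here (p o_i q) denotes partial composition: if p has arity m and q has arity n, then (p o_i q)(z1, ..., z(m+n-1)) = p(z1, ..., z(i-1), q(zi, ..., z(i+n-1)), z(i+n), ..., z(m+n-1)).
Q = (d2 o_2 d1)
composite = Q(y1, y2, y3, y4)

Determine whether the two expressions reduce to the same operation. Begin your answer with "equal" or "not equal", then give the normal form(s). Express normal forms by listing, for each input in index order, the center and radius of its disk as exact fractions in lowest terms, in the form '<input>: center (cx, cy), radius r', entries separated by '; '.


equal — both sides give y1: center (1/4, -1/2), radius 1/9; y2: center (-1/2, -1/20), radius 1/50; y3: center (-1/2, 1/20), radius 1/60; y4: center (-11/20, 0), radius 1/50


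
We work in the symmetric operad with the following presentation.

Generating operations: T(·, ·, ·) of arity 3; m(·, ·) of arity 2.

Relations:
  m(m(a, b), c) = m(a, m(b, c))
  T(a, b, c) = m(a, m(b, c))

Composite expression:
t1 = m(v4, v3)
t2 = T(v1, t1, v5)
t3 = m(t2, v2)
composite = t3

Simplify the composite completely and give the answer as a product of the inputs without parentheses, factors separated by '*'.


v1 * v4 * v3 * v5 * v2

Every regrouping of m is equal, so read the v-inputs in written order.
m(v4, v3) flattens to v4 * v3
T(v1, m(v4, v3), v5) flattens to v1 * v4 * v3 * v5
m(T(v1, m(v4, v3), v5), v2) flattens to v1 * v4 * v3 * v5 * v2


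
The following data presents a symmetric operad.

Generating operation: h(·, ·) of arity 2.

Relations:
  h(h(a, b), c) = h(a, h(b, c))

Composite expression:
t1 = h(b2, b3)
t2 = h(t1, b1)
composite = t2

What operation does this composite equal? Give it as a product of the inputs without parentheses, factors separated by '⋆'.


b2 ⋆ b3 ⋆ b1

The h-tree's shape is irrelevant; the b-reading-order decides.
h(b2, b3) linearizes to b2 ⋆ b3
h(h(b2, b3), b1) linearizes to b2 ⋆ b3 ⋆ b1


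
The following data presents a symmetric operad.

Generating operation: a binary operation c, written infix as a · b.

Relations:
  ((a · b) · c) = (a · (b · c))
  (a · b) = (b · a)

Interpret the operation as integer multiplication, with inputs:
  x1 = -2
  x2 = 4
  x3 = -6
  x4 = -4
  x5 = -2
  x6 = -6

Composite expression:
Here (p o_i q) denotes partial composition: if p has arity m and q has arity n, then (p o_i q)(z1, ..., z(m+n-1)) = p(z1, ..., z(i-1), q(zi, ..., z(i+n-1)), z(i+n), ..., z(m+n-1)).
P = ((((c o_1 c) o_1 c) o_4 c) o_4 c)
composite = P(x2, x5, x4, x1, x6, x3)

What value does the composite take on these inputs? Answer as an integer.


-2304

(x2 · x5) = -8
((x2 · x5) · x4) = 32
(x1 · x6) = 12
((x1 · x6) · x3) = -72
(((x2 · x5) · x4) · ((x1 · x6) · x3)) = -2304


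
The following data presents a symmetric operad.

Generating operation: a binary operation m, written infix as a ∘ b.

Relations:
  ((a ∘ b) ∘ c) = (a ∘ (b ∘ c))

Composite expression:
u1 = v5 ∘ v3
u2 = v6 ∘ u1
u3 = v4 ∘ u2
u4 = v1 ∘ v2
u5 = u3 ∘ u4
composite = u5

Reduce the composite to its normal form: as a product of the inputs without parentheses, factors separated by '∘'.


v4 ∘ v6 ∘ v5 ∘ v3 ∘ v1 ∘ v2

All parenthesizations of m agree; list the v-inputs left to right.
(v5 ∘ v3) unparenthesizes to v5 ∘ v3
(v6 ∘ (v5 ∘ v3)) unparenthesizes to v6 ∘ v5 ∘ v3
(v4 ∘ (v6 ∘ (v5 ∘ v3))) unparenthesizes to v4 ∘ v6 ∘ v5 ∘ v3
(v1 ∘ v2) unparenthesizes to v1 ∘ v2
((v4 ∘ (v6 ∘ (v5 ∘ v3))) ∘ (v1 ∘ v2)) unparenthesizes to v4 ∘ v6 ∘ v5 ∘ v3 ∘ v1 ∘ v2


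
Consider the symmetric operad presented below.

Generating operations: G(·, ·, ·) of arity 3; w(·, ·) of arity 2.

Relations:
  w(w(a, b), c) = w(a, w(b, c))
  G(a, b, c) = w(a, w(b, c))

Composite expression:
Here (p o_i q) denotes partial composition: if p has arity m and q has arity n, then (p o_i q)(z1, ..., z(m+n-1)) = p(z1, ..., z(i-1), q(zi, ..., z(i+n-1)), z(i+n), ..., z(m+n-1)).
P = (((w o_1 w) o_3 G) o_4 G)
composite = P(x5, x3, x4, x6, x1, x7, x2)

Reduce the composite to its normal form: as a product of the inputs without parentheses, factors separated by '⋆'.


x5 ⋆ x3 ⋆ x4 ⋆ x6 ⋆ x1 ⋆ x7 ⋆ x2


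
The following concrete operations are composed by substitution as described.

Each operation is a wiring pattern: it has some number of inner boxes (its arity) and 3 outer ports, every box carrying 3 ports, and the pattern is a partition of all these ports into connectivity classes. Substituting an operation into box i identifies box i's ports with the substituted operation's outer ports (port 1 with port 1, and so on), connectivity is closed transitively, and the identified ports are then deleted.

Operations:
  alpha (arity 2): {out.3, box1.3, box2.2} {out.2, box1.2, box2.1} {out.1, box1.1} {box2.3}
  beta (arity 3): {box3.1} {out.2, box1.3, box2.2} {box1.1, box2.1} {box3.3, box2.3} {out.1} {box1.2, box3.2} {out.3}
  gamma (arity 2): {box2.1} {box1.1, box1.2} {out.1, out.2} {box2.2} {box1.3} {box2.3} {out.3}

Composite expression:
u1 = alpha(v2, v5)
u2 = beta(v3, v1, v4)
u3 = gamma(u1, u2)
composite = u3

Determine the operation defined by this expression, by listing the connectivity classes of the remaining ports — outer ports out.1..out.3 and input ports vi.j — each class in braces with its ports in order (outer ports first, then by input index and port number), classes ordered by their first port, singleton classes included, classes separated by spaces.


{out.1, out.2} {out.3} {v1.1, v3.1} {v1.2, v3.3} {v1.3, v4.3} {v2.1, v2.2, v5.1} {v2.3, v5.2} {v3.2, v4.2} {v4.1} {v5.3}

Two ports join when wires chain via gamma-identified ports.
alpha over (v2, v5) gives {out.1, v2.1} {out.2, v2.2, v5.1} {out.3, v2.3, v5.2} {v5.3}, out.j being that stage's outer ports
beta over (v3, v1, v4) gives {out.1} {out.2, v1.2, v3.3} {out.3} {v1.1, v3.1} {v1.3, v4.3} {v3.2, v4.2} {v4.1}, out.j being that stage's outer ports
gamma over (v2, v5, v3, v1, v4) gives {out.1, out.2} {out.3} {v1.1, v3.1} {v1.2, v3.3} {v1.3, v4.3} {v2.1, v2.2, v5.1} {v2.3, v5.2} {v3.2, v4.2} {v4.1} {v5.3}, out.j being that stage's outer ports


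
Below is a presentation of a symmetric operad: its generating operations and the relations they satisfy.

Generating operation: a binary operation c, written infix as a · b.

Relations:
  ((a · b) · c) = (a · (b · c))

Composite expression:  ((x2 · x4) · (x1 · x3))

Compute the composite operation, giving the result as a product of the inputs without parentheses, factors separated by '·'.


x2 · x4 · x1 · x3


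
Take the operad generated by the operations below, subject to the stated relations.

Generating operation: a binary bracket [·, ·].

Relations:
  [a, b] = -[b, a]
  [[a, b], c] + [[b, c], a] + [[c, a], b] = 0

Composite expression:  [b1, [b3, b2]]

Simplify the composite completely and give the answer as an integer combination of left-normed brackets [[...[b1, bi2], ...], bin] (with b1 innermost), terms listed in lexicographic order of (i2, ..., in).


-[[b1, b2], b3] + [[b1, b3], b2]

Antisymmetry and Jacobi reduce to b1-anchored left-normed brackets.
Composite bracket: [b1, [b3, b2]]
Under [a, b] = ab - ba we get 4 signed associative words (2^2 = 4).
Only words starting with b1 matter:
  the word b1b2b3 carries sign -1 and contributes -[[b1, b2], b3]
  the word b1b3b2 carries sign +1 and contributes +[[b1, b3], b2]


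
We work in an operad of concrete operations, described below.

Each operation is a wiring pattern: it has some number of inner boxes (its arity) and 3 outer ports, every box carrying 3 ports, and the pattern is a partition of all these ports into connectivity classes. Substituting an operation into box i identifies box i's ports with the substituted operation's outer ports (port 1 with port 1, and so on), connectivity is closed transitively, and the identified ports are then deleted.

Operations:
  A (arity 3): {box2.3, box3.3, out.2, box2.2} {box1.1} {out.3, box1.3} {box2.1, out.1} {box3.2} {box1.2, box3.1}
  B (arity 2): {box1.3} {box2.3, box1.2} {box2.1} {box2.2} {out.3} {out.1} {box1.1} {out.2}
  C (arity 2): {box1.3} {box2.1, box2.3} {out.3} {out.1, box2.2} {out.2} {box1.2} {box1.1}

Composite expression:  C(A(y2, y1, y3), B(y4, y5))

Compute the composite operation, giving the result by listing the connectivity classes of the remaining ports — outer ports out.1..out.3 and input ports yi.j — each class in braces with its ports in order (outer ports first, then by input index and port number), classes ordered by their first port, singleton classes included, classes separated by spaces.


{out.1} {out.2} {out.3} {y1.1} {y1.2, y1.3, y3.3} {y2.1} {y2.2, y3.1} {y2.3} {y3.2} {y4.1} {y4.2, y5.3} {y4.3} {y5.1} {y5.2}

Two ports join when wires chain via C-identified ports.
A over (y2, y1, y3) gives {out.1, y1.1} {out.2, y1.2, y1.3, y3.3} {out.3, y2.3} {y2.1} {y2.2, y3.1} {y3.2}, out.j being that stage's outer ports
B over (y4, y5) gives {out.1} {out.2} {out.3} {y4.1} {y4.2, y5.3} {y4.3} {y5.1} {y5.2}, out.j being that stage's outer ports
C over (y2, y1, y3, y4, y5) gives {out.1} {out.2} {out.3} {y1.1} {y1.2, y1.3, y3.3} {y2.1} {y2.2, y3.1} {y2.3} {y3.2} {y4.1} {y4.2, y5.3} {y4.3} {y5.1} {y5.2}, out.j being that stage's outer ports


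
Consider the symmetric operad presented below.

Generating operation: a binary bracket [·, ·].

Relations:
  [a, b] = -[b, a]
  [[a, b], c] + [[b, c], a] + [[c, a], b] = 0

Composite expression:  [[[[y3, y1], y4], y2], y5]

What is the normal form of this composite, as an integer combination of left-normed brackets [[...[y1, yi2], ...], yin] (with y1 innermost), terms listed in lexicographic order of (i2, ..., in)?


-[[[[y1, y3], y4], y2], y5]

Left-normed coefficients sit on the y1-initial expansion words.
Composite bracket: [[[[y3, y1], y4], y2], y5]
Expanding via [a, b] = ab - ba: 16 signed words (2^4 = 16).
Keep just the words that open with y1:
  the word y1y3y4y2y5 carries sign -1 and contributes -[[[[y1, y3], y4], y2], y5]


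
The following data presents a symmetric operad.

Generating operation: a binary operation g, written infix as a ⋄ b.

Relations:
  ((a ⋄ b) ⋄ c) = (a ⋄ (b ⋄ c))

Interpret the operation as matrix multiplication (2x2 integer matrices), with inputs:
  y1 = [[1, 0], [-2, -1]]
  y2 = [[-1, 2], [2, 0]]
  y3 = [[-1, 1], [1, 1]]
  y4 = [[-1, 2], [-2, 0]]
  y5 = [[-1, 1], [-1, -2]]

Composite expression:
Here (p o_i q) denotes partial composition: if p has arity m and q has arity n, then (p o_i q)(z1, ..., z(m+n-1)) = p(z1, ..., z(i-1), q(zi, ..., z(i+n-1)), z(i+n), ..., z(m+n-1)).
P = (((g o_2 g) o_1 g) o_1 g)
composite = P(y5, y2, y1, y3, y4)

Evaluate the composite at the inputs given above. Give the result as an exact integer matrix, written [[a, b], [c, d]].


[[-13, -10], [-7, 2]]

(y5 ⋄ y2) = [[3, -2], [-3, -2]]
((y5 ⋄ y2) ⋄ y1) = [[7, 2], [1, 2]]
(y3 ⋄ y4) = [[-1, -2], [-3, 2]]
(((y5 ⋄ y2) ⋄ y1) ⋄ (y3 ⋄ y4)) = [[-13, -10], [-7, 2]]


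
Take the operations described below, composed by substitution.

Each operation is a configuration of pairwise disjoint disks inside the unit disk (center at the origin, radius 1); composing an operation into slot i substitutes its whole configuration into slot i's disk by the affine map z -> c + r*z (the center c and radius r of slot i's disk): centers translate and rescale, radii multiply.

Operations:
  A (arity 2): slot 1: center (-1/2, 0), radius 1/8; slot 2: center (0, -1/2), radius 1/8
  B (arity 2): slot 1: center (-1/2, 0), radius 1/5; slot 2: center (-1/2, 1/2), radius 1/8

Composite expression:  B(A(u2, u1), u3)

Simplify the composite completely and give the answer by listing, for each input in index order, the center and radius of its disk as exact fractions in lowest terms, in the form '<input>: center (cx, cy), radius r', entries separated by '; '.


u1: center (-1/2, -1/10), radius 1/40; u2: center (-3/5, 0), radius 1/40; u3: center (-1/2, 1/2), radius 1/8


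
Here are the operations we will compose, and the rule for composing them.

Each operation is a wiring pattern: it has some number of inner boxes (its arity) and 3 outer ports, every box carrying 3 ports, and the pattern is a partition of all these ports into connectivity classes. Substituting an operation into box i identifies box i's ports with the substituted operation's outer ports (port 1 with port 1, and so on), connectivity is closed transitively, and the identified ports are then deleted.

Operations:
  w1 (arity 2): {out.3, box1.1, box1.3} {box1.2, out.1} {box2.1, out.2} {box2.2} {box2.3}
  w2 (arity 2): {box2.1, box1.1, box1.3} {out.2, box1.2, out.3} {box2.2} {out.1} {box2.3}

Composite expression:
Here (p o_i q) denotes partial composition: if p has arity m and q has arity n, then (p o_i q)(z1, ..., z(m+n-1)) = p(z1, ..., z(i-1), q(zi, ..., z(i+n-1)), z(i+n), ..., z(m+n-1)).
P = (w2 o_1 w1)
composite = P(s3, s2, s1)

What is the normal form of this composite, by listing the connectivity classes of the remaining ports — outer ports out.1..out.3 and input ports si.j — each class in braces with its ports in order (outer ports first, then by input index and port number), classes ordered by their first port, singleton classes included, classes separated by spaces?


{out.1} {out.2, out.3, s2.1} {s1.1, s3.1, s3.2, s3.3} {s1.2} {s1.3} {s2.2} {s2.3}

Treat the ports identified at w2 as solder joints: merge, then drop.
stage w1: inputs (s3, s2), connectivity {out.1, s3.2} {out.2, s2.1} {out.3, s3.1, s3.3} {s2.2} {s2.3}, out.j its boundary
stage w2: inputs (s3, s2, s1), connectivity {out.1} {out.2, out.3, s2.1} {s1.1, s3.1, s3.2, s3.3} {s1.2} {s1.3} {s2.2} {s2.3}, out.j its boundary


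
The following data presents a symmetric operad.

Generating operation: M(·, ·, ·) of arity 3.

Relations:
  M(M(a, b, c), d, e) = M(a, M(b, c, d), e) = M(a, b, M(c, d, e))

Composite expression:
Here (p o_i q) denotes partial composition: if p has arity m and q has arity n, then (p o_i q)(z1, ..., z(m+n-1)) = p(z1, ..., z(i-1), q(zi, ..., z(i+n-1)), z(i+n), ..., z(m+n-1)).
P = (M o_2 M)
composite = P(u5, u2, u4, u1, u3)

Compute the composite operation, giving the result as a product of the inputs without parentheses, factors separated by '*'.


All parenthesizations of M agree; list the u-inputs left to right.
M(u2, u4, u1) collapses to u2 * u4 * u1
M(u5, M(u2, u4, u1), u3) collapses to u5 * u2 * u4 * u1 * u3

u5 * u2 * u4 * u1 * u3


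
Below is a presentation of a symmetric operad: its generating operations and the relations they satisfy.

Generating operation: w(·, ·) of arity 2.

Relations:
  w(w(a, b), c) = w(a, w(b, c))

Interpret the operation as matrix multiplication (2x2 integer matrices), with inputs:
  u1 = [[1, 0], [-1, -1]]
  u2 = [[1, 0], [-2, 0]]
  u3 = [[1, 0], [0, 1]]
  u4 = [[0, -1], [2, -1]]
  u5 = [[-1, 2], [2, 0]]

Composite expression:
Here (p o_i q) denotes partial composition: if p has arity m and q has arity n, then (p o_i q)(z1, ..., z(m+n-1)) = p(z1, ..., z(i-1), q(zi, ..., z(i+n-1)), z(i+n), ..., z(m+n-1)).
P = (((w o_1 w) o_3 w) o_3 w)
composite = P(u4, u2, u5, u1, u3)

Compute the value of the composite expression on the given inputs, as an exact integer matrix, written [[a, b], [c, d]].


w(u4, u2) = [[2, 0], [4, 0]]
w(u5, u1) = [[-3, -2], [2, 0]]
w(w(u5, u1), u3) = [[-3, -2], [2, 0]]
w(w(u4, u2), w(w(u5, u1), u3)) = [[-6, -4], [-12, -8]]

[[-6, -4], [-12, -8]]


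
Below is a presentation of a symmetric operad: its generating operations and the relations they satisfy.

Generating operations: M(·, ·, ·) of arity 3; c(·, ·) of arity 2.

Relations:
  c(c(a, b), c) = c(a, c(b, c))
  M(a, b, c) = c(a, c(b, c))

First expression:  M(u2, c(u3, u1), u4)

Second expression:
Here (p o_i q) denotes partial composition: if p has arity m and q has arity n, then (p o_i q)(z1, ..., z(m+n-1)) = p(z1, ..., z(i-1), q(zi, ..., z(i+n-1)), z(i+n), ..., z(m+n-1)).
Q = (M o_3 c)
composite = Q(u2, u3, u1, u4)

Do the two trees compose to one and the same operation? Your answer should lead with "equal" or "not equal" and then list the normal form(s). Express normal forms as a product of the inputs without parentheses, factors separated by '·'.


equal: each reduces to u2 · u3 · u1 · u4

The first expression, normalized: u2 · u3 · u1 · u4
The second expression, normalized: u2 · u3 · u1 · u4
The forms coincide; equal.


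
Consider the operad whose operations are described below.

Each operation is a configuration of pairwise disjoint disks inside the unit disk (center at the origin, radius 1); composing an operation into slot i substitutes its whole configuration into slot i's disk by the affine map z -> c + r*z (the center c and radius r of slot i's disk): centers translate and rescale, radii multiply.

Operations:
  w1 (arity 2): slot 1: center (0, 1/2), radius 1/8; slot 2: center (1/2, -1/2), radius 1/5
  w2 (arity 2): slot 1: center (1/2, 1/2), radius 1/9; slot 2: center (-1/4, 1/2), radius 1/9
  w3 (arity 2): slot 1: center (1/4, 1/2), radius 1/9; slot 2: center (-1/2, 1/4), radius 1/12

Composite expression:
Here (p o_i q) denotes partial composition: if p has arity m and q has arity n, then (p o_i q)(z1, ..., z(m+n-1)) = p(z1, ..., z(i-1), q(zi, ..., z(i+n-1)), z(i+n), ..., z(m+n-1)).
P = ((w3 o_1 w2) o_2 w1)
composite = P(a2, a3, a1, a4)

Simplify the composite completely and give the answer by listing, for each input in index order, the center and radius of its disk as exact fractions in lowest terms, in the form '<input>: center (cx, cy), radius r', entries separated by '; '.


Only the slot chain above each a matters under w3; compose those maps.
input a2: composing its 2 substitution steps yields center (11/36, 5/9), radius 1/81
input a3: composing its 3 substitution steps yields center (2/9, 91/162), radius 1/648
input a1: composing its 3 substitution steps yields center (37/162, 89/162), radius 1/405
input a4: composing its 1 substitution step yields center (-1/2, 1/4), radius 1/12

a1: center (37/162, 89/162), radius 1/405; a2: center (11/36, 5/9), radius 1/81; a3: center (2/9, 91/162), radius 1/648; a4: center (-1/2, 1/4), radius 1/12


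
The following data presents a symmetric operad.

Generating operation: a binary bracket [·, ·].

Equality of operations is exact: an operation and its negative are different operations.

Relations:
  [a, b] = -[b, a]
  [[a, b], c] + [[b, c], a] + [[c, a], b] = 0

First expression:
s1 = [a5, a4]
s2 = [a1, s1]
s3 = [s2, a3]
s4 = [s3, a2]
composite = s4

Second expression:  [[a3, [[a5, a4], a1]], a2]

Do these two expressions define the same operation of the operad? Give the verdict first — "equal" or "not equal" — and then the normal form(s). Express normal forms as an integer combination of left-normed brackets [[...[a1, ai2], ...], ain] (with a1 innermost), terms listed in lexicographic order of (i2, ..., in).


equal — both sides give -[[[[a1, a4], a5], a3], a2] + [[[[a1, a5], a4], a3], a2]

Normal form of the first expression: -[[[[a1, a4], a5], a3], a2] + [[[[a1, a5], a4], a3], a2]
Normal form of the second expression: -[[[[a1, a4], a5], a3], a2] + [[[[a1, a5], a4], a3], a2]
Same normal form: equal.


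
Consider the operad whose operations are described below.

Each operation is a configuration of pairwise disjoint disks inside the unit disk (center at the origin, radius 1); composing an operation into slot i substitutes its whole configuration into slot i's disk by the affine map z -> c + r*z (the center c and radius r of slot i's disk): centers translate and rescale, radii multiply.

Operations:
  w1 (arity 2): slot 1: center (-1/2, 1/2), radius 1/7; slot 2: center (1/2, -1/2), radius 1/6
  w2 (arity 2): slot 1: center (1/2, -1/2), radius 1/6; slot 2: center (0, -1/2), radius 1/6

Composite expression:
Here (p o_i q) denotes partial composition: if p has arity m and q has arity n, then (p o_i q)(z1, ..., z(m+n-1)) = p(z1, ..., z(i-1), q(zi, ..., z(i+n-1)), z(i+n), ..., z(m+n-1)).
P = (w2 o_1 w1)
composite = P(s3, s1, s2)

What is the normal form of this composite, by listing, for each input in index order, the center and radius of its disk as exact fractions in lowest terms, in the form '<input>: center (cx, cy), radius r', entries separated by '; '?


s1: center (7/12, -7/12), radius 1/36; s2: center (0, -1/2), radius 1/6; s3: center (5/12, -5/12), radius 1/42

Affine substitution under w2: radii multiply and s-centers shift.
input s3: composing its 2 substitution steps yields center (5/12, -5/12), radius 1/42
input s1: composing its 2 substitution steps yields center (7/12, -7/12), radius 1/36
input s2: composing its 1 substitution step yields center (0, -1/2), radius 1/6


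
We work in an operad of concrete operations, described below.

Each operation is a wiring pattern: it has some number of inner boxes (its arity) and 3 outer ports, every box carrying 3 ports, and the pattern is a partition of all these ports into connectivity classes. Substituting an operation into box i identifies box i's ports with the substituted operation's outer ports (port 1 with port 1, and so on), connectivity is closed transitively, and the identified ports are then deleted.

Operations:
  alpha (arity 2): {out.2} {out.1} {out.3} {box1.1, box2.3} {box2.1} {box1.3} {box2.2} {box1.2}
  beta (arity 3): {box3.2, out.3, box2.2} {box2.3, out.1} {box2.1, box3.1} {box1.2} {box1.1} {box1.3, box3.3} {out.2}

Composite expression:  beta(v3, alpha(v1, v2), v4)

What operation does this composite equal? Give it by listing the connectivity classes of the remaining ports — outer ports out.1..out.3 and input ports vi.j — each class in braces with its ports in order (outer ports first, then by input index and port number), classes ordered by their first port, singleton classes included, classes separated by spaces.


{out.1} {out.2} {out.3, v4.2} {v1.1, v2.3} {v1.2} {v1.3} {v2.1} {v2.2} {v3.1} {v3.2} {v3.3, v4.3} {v4.1}

Two ports join when wires chain via beta-identified ports.
the subtree at alpha composes to {out.1} {out.2} {out.3} {v1.1, v2.3} {v1.2} {v1.3} {v2.1} {v2.2} on (v1, v2); out.j = own outer ports
the subtree at beta composes to {out.1} {out.2} {out.3, v4.2} {v1.1, v2.3} {v1.2} {v1.3} {v2.1} {v2.2} {v3.1} {v3.2} {v3.3, v4.3} {v4.1} on (v3, v1, v2, v4); out.j = own outer ports
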